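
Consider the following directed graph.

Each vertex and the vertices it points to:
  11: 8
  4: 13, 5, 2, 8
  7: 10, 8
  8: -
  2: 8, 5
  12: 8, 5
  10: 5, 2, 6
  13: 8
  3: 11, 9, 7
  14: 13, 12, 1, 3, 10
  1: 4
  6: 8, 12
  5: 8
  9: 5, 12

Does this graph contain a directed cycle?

No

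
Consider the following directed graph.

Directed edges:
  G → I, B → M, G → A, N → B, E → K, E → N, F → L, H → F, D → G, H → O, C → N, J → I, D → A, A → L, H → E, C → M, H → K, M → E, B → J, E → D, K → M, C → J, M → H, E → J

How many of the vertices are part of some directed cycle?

6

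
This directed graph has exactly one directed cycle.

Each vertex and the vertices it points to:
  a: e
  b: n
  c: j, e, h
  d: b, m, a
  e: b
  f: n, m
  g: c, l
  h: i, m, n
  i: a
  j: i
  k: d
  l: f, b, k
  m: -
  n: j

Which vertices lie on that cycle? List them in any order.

DFS with gray/black marking from j:
j gray
  i gray
    a gray
      e gray
        b gray
          n gray
            n→j: j is gray → back edge
Back edge closes the cycle j → i → a → e → b → n → j; its vertices are {a, b, e, i, j, n}.

a, b, e, i, j, n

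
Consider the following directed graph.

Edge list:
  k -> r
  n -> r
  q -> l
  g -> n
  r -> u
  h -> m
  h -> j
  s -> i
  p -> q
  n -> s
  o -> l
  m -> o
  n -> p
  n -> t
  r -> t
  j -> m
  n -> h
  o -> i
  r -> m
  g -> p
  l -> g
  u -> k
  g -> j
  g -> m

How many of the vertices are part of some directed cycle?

12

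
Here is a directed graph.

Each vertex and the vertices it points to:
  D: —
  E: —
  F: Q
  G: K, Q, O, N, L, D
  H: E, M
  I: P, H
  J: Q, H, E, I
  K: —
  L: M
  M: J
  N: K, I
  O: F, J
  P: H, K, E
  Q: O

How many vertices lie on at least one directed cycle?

A vertex is on a directed cycle iff it belongs to a strongly connected component of size ≥ 2 (or has a self-loop).
The vertices on cycles are {F, H, I, J, M, O, P, Q} — 8 in total.

8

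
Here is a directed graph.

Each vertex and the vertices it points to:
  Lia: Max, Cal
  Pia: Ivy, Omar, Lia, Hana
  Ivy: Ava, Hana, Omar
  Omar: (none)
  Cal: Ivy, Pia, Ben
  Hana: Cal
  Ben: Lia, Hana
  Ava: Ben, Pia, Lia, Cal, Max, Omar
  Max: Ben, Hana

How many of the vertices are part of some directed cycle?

8

A vertex is on a directed cycle iff it belongs to a strongly connected component of size ≥ 2 (or has a self-loop).
The vertices on cycles are {Ava, Ben, Cal, Ivy, Lia, Max, Pia, Hana} — 8 in total.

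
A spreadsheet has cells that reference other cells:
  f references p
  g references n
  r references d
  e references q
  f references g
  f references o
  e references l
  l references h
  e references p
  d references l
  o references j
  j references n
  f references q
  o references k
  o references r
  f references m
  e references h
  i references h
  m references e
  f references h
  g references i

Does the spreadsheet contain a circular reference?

No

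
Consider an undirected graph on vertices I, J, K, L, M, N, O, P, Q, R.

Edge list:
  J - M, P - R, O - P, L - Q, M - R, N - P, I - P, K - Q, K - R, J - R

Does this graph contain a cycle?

DFS, tracking each vertex's parent; an edge to a visited non-parent vertex closes a cycle.
Start from P:
visit P (parent –)
  visit I (parent P)
    I–P: parent, skip
  visit R (parent P)
    R–P: parent, skip
    visit K (parent R)
      K–R: parent, skip
      visit Q (parent K)
        Q–K: parent, skip
        visit L (parent Q)
          L–Q: parent, skip
    visit J (parent R)
      visit M (parent J)
        M–R: R visited and ≠ parent → cycle
Cycle: R – J – M – R.

Yes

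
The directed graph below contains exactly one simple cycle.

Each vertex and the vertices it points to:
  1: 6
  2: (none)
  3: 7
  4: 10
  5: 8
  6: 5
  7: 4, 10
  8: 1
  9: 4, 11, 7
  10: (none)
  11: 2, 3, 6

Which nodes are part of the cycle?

1, 5, 6, 8

DFS with gray/black marking from 6:
6 gray
  5 gray
    8 gray
      1 gray
        1→6: 6 is gray → back edge
Back edge closes the cycle 6 → 5 → 8 → 1 → 6; its vertices are {1, 5, 6, 8}.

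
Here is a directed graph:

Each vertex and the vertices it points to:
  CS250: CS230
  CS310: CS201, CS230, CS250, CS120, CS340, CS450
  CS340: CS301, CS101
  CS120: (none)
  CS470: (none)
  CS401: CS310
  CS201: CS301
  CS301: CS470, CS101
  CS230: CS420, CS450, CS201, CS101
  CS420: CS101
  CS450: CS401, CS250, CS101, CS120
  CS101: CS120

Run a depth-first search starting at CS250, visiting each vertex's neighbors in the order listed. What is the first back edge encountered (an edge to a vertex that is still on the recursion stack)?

CS310→CS230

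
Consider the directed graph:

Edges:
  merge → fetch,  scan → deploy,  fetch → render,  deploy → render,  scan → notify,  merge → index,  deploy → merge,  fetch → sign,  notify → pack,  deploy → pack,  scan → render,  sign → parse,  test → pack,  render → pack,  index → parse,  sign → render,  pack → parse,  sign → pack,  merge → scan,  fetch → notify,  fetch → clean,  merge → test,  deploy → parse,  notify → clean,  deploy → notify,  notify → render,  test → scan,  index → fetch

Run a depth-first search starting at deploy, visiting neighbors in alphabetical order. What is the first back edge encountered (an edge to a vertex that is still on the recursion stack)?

scan->deploy

DFS from deploy (visiting neighbors in alphabetical order); mark gray on enter, black on exit:
deploy gray
  merge gray
    fetch gray
      clean gray
      clean black
      notify gray
        notify→clean: clean black — skip
        pack gray
          parse gray
          parse black
        pack black
        render gray
          render→pack: pack black — skip
        render black
      notify black
      fetch→render: render black — skip
      sign gray
        sign→pack: pack black — skip
        sign→parse: parse black — skip
        sign→render: render black — skip
      sign black
    fetch black
    index gray
      index→fetch: fetch black — skip
      index→parse: parse black — skip
    index black
    scan gray
      scan→deploy: deploy is gray → back edge
First back edge: scan → deploy.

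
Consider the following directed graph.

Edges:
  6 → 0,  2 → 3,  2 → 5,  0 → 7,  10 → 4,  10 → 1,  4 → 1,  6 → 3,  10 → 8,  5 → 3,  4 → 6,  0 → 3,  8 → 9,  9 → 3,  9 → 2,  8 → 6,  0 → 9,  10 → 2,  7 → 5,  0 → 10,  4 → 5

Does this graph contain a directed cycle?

Yes

DFS with white/gray/black marking, starting from 5:
5 gray
  3 gray
  3 black
5 black
0 gray
  10 gray
    2 gray
      2→3: 3 black — skip
      2→5: 5 black — skip
    2 black
    4 gray
      6 gray
        6→0: 0 is gray → back edge
Back edge found, so a cycle exists: 0 → 10 → 4 → 6 → 0.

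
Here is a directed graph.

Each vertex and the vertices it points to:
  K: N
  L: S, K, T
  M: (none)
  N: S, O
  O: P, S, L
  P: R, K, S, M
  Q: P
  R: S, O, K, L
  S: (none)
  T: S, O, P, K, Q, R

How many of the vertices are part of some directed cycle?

A vertex is on a directed cycle iff it belongs to a strongly connected component of size ≥ 2 (or has a self-loop).
The vertices on cycles are {K, L, N, O, P, Q, R, T} — 8 in total.

8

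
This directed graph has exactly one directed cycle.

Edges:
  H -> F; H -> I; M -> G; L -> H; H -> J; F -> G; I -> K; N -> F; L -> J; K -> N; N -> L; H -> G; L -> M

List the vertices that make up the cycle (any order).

DFS with gray/black marking from L:
L gray
  M gray
    G gray
    G black
  M black
  H gray
    H→G: G black — skip
    J gray
    J black
    I gray
      K gray
        N gray
          N→L: L is gray → back edge
Back edge closes the cycle L → H → I → K → N → L; its vertices are {H, I, K, L, N}.

H, I, K, L, N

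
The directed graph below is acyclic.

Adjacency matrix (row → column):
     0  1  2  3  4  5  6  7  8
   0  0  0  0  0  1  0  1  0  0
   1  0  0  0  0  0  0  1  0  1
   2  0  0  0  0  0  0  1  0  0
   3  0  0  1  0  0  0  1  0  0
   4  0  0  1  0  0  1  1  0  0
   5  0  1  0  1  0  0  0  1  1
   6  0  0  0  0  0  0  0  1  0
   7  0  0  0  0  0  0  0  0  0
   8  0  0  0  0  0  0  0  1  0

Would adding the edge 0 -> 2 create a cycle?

No

Adding 0→2 creates a cycle iff 2 can already reach 0.
Explore from 2: no path reaches 0. The graph stays acyclic.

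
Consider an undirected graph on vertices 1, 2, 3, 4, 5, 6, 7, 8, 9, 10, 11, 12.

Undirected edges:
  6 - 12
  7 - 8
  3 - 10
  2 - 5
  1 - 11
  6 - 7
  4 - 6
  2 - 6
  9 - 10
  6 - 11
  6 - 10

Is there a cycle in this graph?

No

DFS, tracking each vertex's parent; an edge to a visited non-parent vertex closes a cycle.
Start from 6:
visit 6 (parent –)
  visit 12 (parent 6)
    12–6: parent, skip
  visit 2 (parent 6)
    visit 5 (parent 2)
      5–2: parent, skip
    2–6: parent, skip
  visit 10 (parent 6)
    10–6: parent, skip
    visit 9 (parent 10)
      9–10: parent, skip
    visit 3 (parent 10)
      3–10: parent, skip
  visit 4 (parent 6)
    4–6: parent, skip
  visit 11 (parent 6)
    11–6: parent, skip
    visit 1 (parent 11)
      1–11: parent, skip
  visit 7 (parent 6)
    visit 8 (parent 7)
      8–7: parent, skip
    7–6: parent, skip
No non-parent visited neighbor found — the graph is a forest.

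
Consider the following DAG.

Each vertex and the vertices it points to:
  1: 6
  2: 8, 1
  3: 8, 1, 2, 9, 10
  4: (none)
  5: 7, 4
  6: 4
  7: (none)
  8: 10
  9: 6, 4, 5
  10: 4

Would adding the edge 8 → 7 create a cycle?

Adding 8→7 creates a cycle iff 7 can already reach 8.
Explore from 7: no path reaches 8. The graph stays acyclic.

No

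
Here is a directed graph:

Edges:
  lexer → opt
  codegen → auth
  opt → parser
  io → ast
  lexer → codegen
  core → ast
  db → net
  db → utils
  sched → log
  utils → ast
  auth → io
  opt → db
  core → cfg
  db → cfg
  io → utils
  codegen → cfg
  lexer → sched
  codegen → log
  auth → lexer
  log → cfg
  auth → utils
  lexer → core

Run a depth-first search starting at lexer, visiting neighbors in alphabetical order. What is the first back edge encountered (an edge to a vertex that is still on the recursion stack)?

DFS from lexer (visiting neighbors in alphabetical order); mark gray on enter, black on exit:
lexer gray
  codegen gray
    auth gray
      io gray
        ast gray
        ast black
        utils gray
          utils→ast: ast black — skip
        utils black
      io black
      auth→lexer: lexer is gray → back edge
First back edge: auth → lexer.

auth->lexer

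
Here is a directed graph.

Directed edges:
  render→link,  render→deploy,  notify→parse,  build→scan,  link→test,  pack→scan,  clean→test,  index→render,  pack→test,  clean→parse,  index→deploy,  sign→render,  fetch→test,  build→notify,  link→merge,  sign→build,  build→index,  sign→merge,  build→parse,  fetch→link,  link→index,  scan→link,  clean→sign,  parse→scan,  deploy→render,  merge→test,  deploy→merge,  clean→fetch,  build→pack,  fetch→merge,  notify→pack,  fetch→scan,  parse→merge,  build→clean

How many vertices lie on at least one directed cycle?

A vertex is on a directed cycle iff it belongs to a strongly connected component of size ≥ 2 (or has a self-loop).
The vertices on cycles are {link, sign, build, clean, index, deploy, render} — 7 in total.

7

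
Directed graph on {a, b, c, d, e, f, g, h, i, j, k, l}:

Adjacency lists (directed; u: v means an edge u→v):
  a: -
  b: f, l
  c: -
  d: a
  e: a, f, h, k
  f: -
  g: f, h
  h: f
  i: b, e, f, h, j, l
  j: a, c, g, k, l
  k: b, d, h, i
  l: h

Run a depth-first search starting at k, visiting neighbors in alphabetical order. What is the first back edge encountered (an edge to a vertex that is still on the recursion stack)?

DFS from k (visiting neighbors in alphabetical order); mark gray on enter, black on exit:
k gray
  b gray
    f gray
    f black
    l gray
      h gray
        h→f: f black — skip
      h black
    l black
  b black
  d gray
    a gray
    a black
  d black
  k→h: h black — skip
  i gray
    i→b: b black — skip
    e gray
      e→a: a black — skip
      e→f: f black — skip
      e→h: h black — skip
      e→k: k is gray → back edge
First back edge: e → k.

e->k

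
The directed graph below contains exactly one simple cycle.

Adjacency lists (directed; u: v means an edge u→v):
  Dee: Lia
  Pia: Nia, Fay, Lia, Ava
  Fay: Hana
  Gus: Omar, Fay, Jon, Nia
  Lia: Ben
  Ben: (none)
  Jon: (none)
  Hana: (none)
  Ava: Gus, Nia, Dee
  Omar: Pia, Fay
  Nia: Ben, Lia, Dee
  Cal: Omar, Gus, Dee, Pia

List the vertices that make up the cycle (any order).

DFS with gray/black marking from Gus:
Gus gray
  Omar gray
    Pia gray
      Nia gray
        Ben gray
        Ben black
        Lia gray
          Lia→Ben: Ben black — skip
        Lia black
        Dee gray
          Dee→Lia: Lia black — skip
        Dee black
      Nia black
      Fay gray
        Hana gray
        Hana black
      Fay black
      Pia→Lia: Lia black — skip
      Ava gray
        Ava→Gus: Gus is gray → back edge
Back edge closes the cycle Gus → Omar → Pia → Ava → Gus; its vertices are {Ava, Gus, Pia, Omar}.

Ava, Gus, Pia, Omar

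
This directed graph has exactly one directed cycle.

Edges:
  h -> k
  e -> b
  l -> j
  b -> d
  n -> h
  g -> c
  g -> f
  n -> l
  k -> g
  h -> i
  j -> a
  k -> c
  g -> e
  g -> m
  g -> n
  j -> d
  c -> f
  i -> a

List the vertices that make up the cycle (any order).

g, h, k, n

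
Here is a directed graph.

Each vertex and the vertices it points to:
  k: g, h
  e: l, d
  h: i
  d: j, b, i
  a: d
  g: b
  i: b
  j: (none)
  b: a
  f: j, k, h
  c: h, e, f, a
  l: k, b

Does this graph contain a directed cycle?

Yes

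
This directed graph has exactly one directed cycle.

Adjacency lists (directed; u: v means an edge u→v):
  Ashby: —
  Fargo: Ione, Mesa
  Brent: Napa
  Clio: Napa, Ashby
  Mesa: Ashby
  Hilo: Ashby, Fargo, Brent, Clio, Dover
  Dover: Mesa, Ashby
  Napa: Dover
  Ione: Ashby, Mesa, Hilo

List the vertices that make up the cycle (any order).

Hilo, Ione, Fargo

DFS with gray/black marking from Hilo:
Hilo gray
  Ashby gray
  Ashby black
  Fargo gray
    Ione gray
      Ione→Ashby: Ashby black — skip
      Mesa gray
        Mesa→Ashby: Ashby black — skip
      Mesa black
      Ione→Hilo: Hilo is gray → back edge
Back edge closes the cycle Hilo → Fargo → Ione → Hilo; its vertices are {Hilo, Ione, Fargo}.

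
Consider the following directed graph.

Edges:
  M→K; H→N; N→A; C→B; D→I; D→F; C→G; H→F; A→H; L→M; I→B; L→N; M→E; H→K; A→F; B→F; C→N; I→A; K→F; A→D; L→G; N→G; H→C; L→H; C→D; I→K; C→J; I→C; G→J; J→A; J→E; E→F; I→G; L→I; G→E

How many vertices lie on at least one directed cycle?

A vertex is on a directed cycle iff it belongs to a strongly connected component of size ≥ 2 (or has a self-loop).
The vertices on cycles are {A, C, D, G, H, I, J, N} — 8 in total.

8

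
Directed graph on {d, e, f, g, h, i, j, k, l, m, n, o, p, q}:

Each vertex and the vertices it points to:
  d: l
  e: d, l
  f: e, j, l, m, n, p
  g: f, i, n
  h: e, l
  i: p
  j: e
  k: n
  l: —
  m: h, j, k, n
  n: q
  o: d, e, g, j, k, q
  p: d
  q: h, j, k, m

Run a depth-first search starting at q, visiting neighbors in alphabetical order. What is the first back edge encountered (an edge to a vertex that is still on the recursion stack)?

DFS from q (visiting neighbors in alphabetical order); mark gray on enter, black on exit:
q gray
  h gray
    e gray
      d gray
        l gray
        l black
      d black
      e→l: l black — skip
    e black
    h→l: l black — skip
  h black
  j gray
    j→e: e black — skip
  j black
  k gray
    n gray
      n→q: q is gray → back edge
First back edge: n → q.

n→q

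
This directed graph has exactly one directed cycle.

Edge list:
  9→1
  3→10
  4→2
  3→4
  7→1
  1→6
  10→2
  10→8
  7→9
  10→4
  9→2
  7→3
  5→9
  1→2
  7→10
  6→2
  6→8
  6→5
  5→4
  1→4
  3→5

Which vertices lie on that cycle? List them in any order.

DFS with gray/black marking from 9:
9 gray
  2 gray
  2 black
  1 gray
    4 gray
      4→2: 2 black — skip
    4 black
    1→2: 2 black — skip
    6 gray
      5 gray
        5→9: 9 is gray → back edge
Back edge closes the cycle 9 → 1 → 6 → 5 → 9; its vertices are {1, 5, 6, 9}.

1, 5, 6, 9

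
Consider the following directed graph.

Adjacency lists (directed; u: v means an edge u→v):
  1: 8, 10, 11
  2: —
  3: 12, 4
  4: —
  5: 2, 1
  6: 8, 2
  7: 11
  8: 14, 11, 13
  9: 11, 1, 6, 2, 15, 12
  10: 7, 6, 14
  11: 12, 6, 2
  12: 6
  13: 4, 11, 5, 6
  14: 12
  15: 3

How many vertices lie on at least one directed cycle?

A vertex is on a directed cycle iff it belongs to a strongly connected component of size ≥ 2 (or has a self-loop).
The vertices on cycles are {1, 5, 6, 7, 8, 10, 11, 12, 13, 14} — 10 in total.

10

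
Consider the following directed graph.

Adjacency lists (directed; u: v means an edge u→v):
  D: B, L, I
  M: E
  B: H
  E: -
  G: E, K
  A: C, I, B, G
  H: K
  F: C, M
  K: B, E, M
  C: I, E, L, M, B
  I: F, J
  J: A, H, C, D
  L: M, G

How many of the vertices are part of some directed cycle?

9

A vertex is on a directed cycle iff it belongs to a strongly connected component of size ≥ 2 (or has a self-loop).
The vertices on cycles are {A, B, C, D, F, H, I, J, K} — 9 in total.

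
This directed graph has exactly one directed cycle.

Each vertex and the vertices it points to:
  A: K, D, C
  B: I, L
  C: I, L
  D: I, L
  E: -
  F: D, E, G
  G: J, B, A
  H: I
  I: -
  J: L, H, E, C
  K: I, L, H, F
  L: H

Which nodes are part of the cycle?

A, F, G, K

DFS with gray/black marking from F:
F gray
  D gray
    I gray
    I black
    L gray
      H gray
        H→I: I black — skip
      H black
    L black
  D black
  E gray
  E black
  G gray
    J gray
      J→L: L black — skip
      J→H: H black — skip
      J→E: E black — skip
      C gray
        C→I: I black — skip
        C→L: L black — skip
      C black
    J black
    B gray
      B→I: I black — skip
      B→L: L black — skip
    B black
    A gray
      K gray
        K→I: I black — skip
        K→L: L black — skip
        K→H: H black — skip
        K→F: F is gray → back edge
Back edge closes the cycle F → G → A → K → F; its vertices are {A, F, G, K}.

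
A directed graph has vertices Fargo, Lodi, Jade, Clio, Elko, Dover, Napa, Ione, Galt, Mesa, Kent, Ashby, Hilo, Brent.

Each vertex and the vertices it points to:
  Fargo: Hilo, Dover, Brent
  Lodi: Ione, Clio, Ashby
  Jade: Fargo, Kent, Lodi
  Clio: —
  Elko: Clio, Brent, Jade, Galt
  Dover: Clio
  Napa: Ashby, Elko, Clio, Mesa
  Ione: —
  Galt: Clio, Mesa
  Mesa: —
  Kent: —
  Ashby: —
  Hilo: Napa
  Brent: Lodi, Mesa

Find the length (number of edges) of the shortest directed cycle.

5

For each vertex v, BFS finds the shortest path from v back to v.
The shortest such closed walk is Napa → Elko → Jade → Fargo → Hilo → Napa, length 5.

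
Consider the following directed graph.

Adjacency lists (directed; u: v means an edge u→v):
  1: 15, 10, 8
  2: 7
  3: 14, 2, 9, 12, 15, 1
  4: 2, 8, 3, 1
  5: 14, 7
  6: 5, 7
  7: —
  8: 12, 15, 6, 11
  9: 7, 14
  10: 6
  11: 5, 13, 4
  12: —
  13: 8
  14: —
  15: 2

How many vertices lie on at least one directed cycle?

A vertex is on a directed cycle iff it belongs to a strongly connected component of size ≥ 2 (or has a self-loop).
The vertices on cycles are {1, 3, 4, 8, 11, 13} — 6 in total.

6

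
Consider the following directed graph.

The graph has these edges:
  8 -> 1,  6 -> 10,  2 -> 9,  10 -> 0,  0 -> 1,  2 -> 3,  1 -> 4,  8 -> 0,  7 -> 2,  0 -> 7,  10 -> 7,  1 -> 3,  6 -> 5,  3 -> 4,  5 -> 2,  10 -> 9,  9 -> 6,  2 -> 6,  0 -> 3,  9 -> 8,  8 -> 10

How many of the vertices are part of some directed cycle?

A vertex is on a directed cycle iff it belongs to a strongly connected component of size ≥ 2 (or has a self-loop).
The vertices on cycles are {0, 2, 5, 6, 7, 8, 9, 10} — 8 in total.

8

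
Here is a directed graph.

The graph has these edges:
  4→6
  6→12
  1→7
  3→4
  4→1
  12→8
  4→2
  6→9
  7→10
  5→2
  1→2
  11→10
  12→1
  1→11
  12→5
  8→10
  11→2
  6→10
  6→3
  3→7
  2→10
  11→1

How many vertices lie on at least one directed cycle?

5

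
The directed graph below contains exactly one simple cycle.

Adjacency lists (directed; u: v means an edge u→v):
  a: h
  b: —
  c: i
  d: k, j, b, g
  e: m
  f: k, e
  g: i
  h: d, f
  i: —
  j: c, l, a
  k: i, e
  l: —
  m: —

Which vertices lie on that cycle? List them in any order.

DFS with gray/black marking from h:
h gray
  d gray
    k gray
      i gray
      i black
      e gray
        m gray
        m black
      e black
    k black
    j gray
      c gray
        c→i: i black — skip
      c black
      l gray
      l black
      a gray
        a→h: h is gray → back edge
Back edge closes the cycle h → d → j → a → h; its vertices are {a, d, h, j}.

a, d, h, j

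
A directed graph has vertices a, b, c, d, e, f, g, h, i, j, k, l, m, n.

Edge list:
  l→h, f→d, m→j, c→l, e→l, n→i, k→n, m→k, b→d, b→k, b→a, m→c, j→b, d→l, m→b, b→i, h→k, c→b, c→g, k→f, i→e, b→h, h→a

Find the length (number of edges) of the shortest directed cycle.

5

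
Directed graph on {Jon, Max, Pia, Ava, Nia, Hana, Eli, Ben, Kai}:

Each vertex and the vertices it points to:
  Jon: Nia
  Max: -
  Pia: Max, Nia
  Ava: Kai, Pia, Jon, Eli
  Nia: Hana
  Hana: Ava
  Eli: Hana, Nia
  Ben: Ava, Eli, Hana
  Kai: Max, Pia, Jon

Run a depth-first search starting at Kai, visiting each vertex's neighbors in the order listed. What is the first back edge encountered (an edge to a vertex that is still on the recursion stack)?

Ava->Kai

DFS from Kai (visiting each vertex's neighbors in the order listed); mark gray on enter, black on exit:
Kai gray
  Max gray
  Max black
  Pia gray
    Pia→Max: Max black — skip
    Nia gray
      Hana gray
        Ava gray
          Ava→Kai: Kai is gray → back edge
First back edge: Ava → Kai.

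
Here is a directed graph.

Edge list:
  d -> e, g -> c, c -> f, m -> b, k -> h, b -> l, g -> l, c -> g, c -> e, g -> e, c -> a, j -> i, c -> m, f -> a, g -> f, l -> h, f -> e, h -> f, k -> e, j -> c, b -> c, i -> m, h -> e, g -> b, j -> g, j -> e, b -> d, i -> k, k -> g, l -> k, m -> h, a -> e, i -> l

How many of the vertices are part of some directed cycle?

6

A vertex is on a directed cycle iff it belongs to a strongly connected component of size ≥ 2 (or has a self-loop).
The vertices on cycles are {b, c, g, k, l, m} — 6 in total.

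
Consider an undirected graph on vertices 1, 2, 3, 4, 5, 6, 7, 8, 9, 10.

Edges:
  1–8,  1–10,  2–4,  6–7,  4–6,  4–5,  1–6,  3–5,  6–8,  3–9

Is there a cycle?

Yes

DFS, tracking each vertex's parent; an edge to a visited non-parent vertex closes a cycle.
Start from 8:
visit 8 (parent –)
  visit 6 (parent 8)
    visit 7 (parent 6)
      7–6: parent, skip
    6–8: parent, skip
    visit 1 (parent 6)
      1–6: parent, skip
      visit 10 (parent 1)
        10–1: parent, skip
      1–8: 8 visited and ≠ parent → cycle
Cycle: 8 – 6 – 1 – 8.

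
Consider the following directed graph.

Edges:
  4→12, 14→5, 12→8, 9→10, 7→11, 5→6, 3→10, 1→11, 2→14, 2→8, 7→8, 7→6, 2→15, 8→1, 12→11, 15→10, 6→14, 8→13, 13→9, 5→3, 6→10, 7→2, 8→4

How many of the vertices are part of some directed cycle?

A vertex is on a directed cycle iff it belongs to a strongly connected component of size ≥ 2 (or has a self-loop).
The vertices on cycles are {4, 5, 6, 8, 12, 14} — 6 in total.

6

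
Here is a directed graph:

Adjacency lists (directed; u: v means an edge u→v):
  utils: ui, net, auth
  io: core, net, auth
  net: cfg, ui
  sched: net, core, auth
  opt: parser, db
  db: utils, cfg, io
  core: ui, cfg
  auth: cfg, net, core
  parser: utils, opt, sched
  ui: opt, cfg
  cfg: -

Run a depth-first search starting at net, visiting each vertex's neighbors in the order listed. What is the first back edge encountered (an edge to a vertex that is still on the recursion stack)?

DFS from net (visiting each vertex's neighbors in the order listed); mark gray on enter, black on exit:
net gray
  cfg gray
  cfg black
  ui gray
    opt gray
      parser gray
        utils gray
          utils→ui: ui is gray → back edge
First back edge: utils → ui.

utils->ui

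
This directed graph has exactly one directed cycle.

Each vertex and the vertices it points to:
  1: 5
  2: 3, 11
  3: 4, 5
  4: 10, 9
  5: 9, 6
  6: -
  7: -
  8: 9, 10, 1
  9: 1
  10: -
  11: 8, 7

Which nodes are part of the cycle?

1, 5, 9

DFS with gray/black marking from 1:
1 gray
  5 gray
    9 gray
      9→1: 1 is gray → back edge
Back edge closes the cycle 1 → 5 → 9 → 1; its vertices are {1, 5, 9}.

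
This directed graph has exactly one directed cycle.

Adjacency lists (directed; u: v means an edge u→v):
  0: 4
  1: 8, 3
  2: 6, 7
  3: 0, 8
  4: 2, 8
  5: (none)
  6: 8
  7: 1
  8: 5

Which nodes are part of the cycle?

0, 1, 2, 3, 4, 7

DFS with gray/black marking from 0:
0 gray
  4 gray
    2 gray
      6 gray
        8 gray
          5 gray
          5 black
        8 black
      6 black
      7 gray
        1 gray
          1→8: 8 black — skip
          3 gray
            3→0: 0 is gray → back edge
Back edge closes the cycle 0 → 4 → 2 → 7 → 1 → 3 → 0; its vertices are {0, 1, 2, 3, 4, 7}.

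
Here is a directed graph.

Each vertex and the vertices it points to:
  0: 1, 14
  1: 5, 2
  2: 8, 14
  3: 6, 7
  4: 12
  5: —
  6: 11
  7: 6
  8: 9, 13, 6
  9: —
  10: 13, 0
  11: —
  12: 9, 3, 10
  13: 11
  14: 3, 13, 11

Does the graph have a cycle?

DFS with white/gray/black marking, starting from 3:
3 gray
  6 gray
    11 gray
    11 black
  6 black
  7 gray
    7→6: 6 black — skip
  7 black
3 black
0 gray
  1 gray
    5 gray
    5 black
    2 gray
      8 gray
        9 gray
        9 black
        13 gray
          13→11: 11 black — skip
        13 black
        8→6: 6 black — skip
      8 black
      14 gray
        14→3: 3 black — skip
        14→13: 13 black — skip
        14→11: 11 black — skip
      14 black
    2 black
  1 black
  0→14: 14 black — skip
0 black
4 gray
  12 gray
    12→9: 9 black — skip
    12→3: 3 black — skip
    10 gray
      10→13: 13 black — skip
      10→0: 0 black — skip
    10 black
  12 black
4 black
Every edge goes to a white or black vertex — no back edge, so the graph is acyclic.

No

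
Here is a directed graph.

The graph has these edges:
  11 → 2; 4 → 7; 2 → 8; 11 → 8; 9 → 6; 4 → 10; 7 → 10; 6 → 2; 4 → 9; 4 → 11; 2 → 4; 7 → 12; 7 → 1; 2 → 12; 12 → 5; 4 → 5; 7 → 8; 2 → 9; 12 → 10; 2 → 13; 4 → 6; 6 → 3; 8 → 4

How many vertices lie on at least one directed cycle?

A vertex is on a directed cycle iff it belongs to a strongly connected component of size ≥ 2 (or has a self-loop).
The vertices on cycles are {2, 4, 6, 7, 8, 9, 11} — 7 in total.

7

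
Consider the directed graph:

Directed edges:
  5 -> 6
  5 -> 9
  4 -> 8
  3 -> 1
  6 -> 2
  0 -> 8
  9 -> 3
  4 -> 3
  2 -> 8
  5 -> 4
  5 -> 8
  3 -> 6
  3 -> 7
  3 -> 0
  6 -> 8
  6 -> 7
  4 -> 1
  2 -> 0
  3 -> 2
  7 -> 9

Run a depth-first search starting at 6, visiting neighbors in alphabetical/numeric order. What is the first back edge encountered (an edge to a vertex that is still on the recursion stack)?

3→6

DFS from 6 (visiting neighbors in alphabetical/numeric order); mark gray on enter, black on exit:
6 gray
  2 gray
    0 gray
      8 gray
      8 black
    0 black
    2→8: 8 black — skip
  2 black
  7 gray
    9 gray
      3 gray
        3→0: 0 black — skip
        1 gray
        1 black
        3→2: 2 black — skip
        3→6: 6 is gray → back edge
First back edge: 3 → 6.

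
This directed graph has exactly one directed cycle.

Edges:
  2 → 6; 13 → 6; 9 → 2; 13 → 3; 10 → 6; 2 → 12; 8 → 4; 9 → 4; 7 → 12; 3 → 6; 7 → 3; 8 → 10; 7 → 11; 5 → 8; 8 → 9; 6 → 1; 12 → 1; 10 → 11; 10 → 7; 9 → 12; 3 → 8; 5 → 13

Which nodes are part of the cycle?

3, 7, 8, 10

DFS with gray/black marking from 8:
8 gray
  4 gray
  4 black
  10 gray
    6 gray
      1 gray
      1 black
    6 black
    7 gray
      3 gray
        3→8: 8 is gray → back edge
Back edge closes the cycle 8 → 10 → 7 → 3 → 8; its vertices are {3, 7, 8, 10}.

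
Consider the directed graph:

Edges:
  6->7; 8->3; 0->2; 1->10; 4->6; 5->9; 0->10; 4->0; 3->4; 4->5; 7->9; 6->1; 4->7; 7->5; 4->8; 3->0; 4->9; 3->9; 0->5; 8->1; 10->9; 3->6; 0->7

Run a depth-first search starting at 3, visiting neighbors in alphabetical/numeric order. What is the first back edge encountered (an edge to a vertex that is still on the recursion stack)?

8->3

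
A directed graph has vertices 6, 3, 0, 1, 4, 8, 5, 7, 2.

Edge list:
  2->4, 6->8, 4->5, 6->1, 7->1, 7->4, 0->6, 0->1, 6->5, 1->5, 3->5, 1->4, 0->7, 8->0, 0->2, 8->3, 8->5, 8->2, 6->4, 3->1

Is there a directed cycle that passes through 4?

4 lies on a cycle iff there is a path from 4 back to itself.
Exploring from 4, it never reaches itself; equivalently, its strongly connected component is a singleton.

No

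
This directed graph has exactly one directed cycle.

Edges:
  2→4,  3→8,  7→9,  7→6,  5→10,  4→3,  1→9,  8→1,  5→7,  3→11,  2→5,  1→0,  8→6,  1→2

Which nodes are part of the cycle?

1, 2, 3, 4, 8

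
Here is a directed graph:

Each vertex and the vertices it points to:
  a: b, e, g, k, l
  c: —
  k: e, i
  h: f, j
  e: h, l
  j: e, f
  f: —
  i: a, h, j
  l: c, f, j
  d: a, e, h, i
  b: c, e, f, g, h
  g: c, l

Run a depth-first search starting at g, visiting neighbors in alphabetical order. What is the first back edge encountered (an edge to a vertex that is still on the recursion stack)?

DFS from g (visiting neighbors in alphabetical order); mark gray on enter, black on exit:
g gray
  c gray
  c black
  l gray
    l→c: c black — skip
    f gray
    f black
    j gray
      e gray
        h gray
          h→f: f black — skip
          h→j: j is gray → back edge
First back edge: h → j.

h→j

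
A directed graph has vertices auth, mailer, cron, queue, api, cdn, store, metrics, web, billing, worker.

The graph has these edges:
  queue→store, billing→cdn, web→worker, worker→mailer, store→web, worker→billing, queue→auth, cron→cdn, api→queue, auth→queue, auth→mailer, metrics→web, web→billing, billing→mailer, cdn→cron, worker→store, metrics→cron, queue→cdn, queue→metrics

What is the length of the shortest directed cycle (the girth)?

2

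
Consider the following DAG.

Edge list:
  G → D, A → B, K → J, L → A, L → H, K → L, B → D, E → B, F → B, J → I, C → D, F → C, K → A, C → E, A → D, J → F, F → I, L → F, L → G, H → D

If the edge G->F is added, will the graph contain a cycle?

No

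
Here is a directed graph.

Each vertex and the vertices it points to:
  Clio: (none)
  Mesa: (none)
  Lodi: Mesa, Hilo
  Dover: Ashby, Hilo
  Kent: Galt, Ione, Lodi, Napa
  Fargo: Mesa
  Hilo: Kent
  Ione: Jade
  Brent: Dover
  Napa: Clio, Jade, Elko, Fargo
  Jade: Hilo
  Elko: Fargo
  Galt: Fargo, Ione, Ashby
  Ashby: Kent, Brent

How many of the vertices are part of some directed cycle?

10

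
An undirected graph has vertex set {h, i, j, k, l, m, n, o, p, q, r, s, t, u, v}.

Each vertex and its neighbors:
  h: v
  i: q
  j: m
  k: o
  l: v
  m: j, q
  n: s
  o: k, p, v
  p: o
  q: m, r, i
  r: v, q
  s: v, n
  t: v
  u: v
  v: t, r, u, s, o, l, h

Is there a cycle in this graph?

No

DFS, tracking each vertex's parent; an edge to a visited non-parent vertex closes a cycle.
Start from r:
visit r (parent –)
  visit v (parent r)
    visit t (parent v)
      t–v: parent, skip
    v–r: parent, skip
    visit u (parent v)
      u–v: parent, skip
    visit s (parent v)
      s–v: parent, skip
      visit n (parent s)
        n–s: parent, skip
    visit o (parent v)
      visit k (parent o)
        k–o: parent, skip
      visit p (parent o)
        p–o: parent, skip
      o–v: parent, skip
    visit l (parent v)
      l–v: parent, skip
    visit h (parent v)
      h–v: parent, skip
  visit q (parent r)
    visit m (parent q)
      visit j (parent m)
        j–m: parent, skip
      m–q: parent, skip
    q–r: parent, skip
    visit i (parent q)
      i–q: parent, skip
No non-parent visited neighbor found — the graph is a forest.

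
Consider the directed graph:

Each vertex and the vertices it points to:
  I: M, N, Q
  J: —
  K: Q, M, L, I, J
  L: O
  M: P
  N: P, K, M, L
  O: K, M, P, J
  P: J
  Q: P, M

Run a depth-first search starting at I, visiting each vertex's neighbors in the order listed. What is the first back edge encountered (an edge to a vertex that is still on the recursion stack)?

DFS from I (visiting each vertex's neighbors in the order listed); mark gray on enter, black on exit:
I gray
  M gray
    P gray
      J gray
      J black
    P black
  M black
  N gray
    N→P: P black — skip
    K gray
      Q gray
        Q→P: P black — skip
        Q→M: M black — skip
      Q black
      K→M: M black — skip
      L gray
        O gray
          O→K: K is gray → back edge
First back edge: O → K.

O→K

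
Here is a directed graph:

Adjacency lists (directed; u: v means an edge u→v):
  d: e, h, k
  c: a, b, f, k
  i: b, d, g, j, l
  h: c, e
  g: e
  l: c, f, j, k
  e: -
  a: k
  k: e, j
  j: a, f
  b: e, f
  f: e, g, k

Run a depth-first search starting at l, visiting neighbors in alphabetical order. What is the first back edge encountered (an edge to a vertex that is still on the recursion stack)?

DFS from l (visiting neighbors in alphabetical order); mark gray on enter, black on exit:
l gray
  c gray
    a gray
      k gray
        e gray
        e black
        j gray
          j→a: a is gray → back edge
First back edge: j → a.

j→a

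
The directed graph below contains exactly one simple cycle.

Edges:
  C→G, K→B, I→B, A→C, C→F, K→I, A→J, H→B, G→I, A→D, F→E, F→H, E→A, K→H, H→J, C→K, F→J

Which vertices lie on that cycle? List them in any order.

DFS with gray/black marking from C:
C gray
  K gray
    H gray
      B gray
      B black
      J gray
      J black
    H black
    K→B: B black — skip
    I gray
      I→B: B black — skip
    I black
  K black
  F gray
    E gray
      A gray
        A→J: J black — skip
        A→C: C is gray → back edge
Back edge closes the cycle C → F → E → A → C; its vertices are {A, C, E, F}.

A, C, E, F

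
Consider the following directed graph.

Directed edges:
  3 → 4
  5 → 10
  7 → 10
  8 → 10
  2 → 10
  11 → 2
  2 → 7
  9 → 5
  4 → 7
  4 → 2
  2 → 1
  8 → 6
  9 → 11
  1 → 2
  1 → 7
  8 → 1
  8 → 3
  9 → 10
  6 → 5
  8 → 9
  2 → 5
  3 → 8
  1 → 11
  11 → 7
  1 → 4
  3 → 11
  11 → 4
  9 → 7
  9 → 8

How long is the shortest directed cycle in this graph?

For each vertex v, BFS finds the shortest path from v back to v.
The shortest such closed walk is 8 → 9 → 8, length 2.

2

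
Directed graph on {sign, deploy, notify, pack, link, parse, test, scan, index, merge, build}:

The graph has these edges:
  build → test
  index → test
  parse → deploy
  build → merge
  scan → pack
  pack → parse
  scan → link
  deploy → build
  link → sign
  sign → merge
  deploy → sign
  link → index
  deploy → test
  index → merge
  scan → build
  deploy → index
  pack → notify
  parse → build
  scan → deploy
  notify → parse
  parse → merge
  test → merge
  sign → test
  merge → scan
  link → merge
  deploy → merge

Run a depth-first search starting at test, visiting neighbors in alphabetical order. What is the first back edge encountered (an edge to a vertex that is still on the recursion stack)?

build→merge

DFS from test (visiting neighbors in alphabetical order); mark gray on enter, black on exit:
test gray
  merge gray
    scan gray
      build gray
        build→merge: merge is gray → back edge
First back edge: build → merge.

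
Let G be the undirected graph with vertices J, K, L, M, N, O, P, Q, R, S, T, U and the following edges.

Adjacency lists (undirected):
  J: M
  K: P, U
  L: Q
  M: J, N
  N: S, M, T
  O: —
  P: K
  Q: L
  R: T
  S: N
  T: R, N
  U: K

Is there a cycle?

DFS, tracking each vertex's parent; an edge to a visited non-parent vertex closes a cycle.
Start from U:
visit U (parent –)
  visit K (parent U)
    visit P (parent K)
      P–K: parent, skip
    K–U: parent, skip
visit J (parent –)
  visit M (parent J)
    M–J: parent, skip
    visit N (parent M)
      visit S (parent N)
        S–N: parent, skip
      N–M: parent, skip
      visit T (parent N)
        visit R (parent T)
          R–T: parent, skip
        T–N: parent, skip
visit L (parent –)
  visit Q (parent L)
    Q–L: parent, skip
visit O (parent –)
No non-parent visited neighbor found — the graph is a forest.

No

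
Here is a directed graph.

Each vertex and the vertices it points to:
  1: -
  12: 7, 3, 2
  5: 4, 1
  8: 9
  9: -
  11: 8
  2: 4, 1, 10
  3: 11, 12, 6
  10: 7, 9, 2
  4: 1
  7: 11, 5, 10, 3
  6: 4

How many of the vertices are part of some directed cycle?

A vertex is on a directed cycle iff it belongs to a strongly connected component of size ≥ 2 (or has a self-loop).
The vertices on cycles are {2, 3, 7, 10, 12} — 5 in total.

5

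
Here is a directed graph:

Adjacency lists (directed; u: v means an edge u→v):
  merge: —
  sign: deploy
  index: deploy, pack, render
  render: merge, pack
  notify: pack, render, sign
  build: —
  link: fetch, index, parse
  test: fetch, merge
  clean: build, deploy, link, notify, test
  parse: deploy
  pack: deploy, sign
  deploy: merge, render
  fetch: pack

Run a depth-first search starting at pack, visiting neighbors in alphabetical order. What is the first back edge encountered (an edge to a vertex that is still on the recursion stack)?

DFS from pack (visiting neighbors in alphabetical order); mark gray on enter, black on exit:
pack gray
  deploy gray
    merge gray
    merge black
    render gray
      render→merge: merge black — skip
      render→pack: pack is gray → back edge
First back edge: render → pack.

render→pack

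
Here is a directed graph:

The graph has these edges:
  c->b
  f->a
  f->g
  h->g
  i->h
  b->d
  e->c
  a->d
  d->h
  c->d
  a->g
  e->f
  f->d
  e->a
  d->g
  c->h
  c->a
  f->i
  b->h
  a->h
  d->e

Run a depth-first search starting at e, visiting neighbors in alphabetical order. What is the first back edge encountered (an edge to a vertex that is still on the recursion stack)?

d→e

DFS from e (visiting neighbors in alphabetical order); mark gray on enter, black on exit:
e gray
  a gray
    d gray
      d→e: e is gray → back edge
First back edge: d → e.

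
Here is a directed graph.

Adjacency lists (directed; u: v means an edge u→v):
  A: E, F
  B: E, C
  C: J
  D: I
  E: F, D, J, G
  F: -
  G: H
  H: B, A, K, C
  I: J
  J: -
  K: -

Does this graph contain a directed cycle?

Yes

DFS with white/gray/black marking, starting from F:
F gray
F black
A gray
  E gray
    E→F: F black — skip
    D gray
      I gray
        J gray
        J black
      I black
    D black
    E→J: J black — skip
    G gray
      H gray
        B gray
          B→E: E is gray → back edge
Back edge found, so a cycle exists: E → G → H → B → E.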